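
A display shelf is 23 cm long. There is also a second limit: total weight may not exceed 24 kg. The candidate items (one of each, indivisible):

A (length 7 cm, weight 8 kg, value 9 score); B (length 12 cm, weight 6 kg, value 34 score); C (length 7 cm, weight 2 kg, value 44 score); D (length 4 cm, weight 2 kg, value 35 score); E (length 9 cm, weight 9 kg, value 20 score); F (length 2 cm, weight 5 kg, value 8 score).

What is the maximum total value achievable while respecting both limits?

Feasible sets respecting both limits:
- B+C+D: length 23, weight 10, value 113
- C+D+E+F: length 22, weight 18, value 107
- C+D+E: length 20, weight 13, value 99
Best: 113 score.

113 score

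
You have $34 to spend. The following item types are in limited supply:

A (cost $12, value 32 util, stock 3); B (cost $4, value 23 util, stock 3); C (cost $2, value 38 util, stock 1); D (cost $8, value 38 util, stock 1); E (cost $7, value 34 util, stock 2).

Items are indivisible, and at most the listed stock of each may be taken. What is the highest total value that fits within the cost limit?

Best selections within cost 34 and stock limits:
- 2×B + 1×C + 1×D + 2×E: cost 32, value 190
- 3×B + 1×C + 1×D + 1×E: cost 29, value 179
Best: 190 util.

190 util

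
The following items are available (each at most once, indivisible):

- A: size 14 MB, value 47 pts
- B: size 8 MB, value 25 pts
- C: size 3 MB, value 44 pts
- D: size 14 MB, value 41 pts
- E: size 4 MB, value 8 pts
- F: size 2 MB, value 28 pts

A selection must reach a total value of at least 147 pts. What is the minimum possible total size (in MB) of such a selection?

31

Subsets with value ≥ 147, sorted by total size:
- A+B+C+E+F: size 31, value 152
- A+C+D+F: size 33, value 160
- A+C+D+E+F: size 37, value 168
- A+B+C+D: size 39, value 157
Minimum size: 31 MB.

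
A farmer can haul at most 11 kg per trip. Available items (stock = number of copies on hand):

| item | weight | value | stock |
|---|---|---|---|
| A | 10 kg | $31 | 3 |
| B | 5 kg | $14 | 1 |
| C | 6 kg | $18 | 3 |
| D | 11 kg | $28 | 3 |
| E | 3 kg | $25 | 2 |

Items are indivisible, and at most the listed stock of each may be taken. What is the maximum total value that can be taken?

$64

Best selections within weight 11 and stock limits:
- 1×B + 2×E: weight 11, value 64
- 2×E: weight 6, value 50
Best: $64.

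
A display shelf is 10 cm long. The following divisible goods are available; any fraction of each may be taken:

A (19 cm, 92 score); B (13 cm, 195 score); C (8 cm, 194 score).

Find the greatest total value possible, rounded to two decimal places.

224.00

Take in order of value per unit:
- C (194/8 per unit): all 8 → value 194, running total 194.00
- B (195/13 per unit): 2 of 13 → value 2×195/13 = 30.0000, running total 224.00
Total 224.00.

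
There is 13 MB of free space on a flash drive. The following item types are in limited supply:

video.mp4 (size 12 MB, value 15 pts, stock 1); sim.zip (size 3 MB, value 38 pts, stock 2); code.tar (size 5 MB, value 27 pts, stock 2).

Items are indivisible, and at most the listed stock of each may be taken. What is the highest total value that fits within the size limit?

Best selections within size 13 and stock limits:
- 2×sim.zip + 1×code.tar: size 11, value 103
- 1×sim.zip + 2×code.tar: size 13, value 92
Best: 103 pts.

103 pts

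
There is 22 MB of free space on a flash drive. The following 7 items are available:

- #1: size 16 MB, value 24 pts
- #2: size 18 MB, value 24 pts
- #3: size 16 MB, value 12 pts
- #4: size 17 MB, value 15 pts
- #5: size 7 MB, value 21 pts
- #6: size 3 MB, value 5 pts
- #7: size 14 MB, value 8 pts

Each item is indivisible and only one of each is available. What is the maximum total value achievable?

29 pts

Check high-value combinations within 22 MB:
- #1+#6: size 16+3=19, value 24+5=29
- #2+#6: size 18+3=21, value 24+5=29
- #5+#7: size 7+14=21, value 21+8=29
- #5+#6: size 7+3=10, value 21+5=26
- #1: size 16, value 24
Best: 29 pts.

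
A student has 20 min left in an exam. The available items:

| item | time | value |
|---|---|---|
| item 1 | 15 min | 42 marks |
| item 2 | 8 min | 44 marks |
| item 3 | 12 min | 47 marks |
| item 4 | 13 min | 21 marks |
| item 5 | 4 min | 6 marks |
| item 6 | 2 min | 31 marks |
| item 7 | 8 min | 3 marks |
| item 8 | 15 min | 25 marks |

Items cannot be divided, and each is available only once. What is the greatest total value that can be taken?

Check high-value combinations within 20 min:
- item 2+item 3: time 8+12=20, value 44+47=91
- item 3+item 5+item 6: time 12+4+2=18, value 47+6+31=84
- item 2+item 5+item 6: time 8+4+2=14, value 44+6+31=81
Best: 91 marks.

91 marks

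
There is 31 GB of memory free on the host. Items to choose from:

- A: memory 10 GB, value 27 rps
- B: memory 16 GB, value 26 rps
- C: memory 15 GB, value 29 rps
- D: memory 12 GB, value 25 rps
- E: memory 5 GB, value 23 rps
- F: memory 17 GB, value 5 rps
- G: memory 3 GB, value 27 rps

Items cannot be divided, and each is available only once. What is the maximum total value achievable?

102 rps

Check high-value combinations within 31 GB:
- A+D+E+G: memory 10+12+5+3=30, value 27+25+23+27=102
- A+C+G: memory 10+15+3=28, value 27+29+27=83
- C+D+G: memory 15+12+3=30, value 29+25+27=81
- A+B+G: memory 10+16+3=29, value 27+26+27=80
- C+E+G: memory 15+5+3=23, value 29+23+27=79
Best: 102 rps.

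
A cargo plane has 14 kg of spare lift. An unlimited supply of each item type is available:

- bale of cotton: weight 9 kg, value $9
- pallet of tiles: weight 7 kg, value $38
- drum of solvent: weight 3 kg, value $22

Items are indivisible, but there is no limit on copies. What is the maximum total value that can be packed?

Best value-per-unit is drum of solvent at 22/3, and filling with it alone uses weight 4×3=12. No mix of the others beats 4×22 = 88.

$88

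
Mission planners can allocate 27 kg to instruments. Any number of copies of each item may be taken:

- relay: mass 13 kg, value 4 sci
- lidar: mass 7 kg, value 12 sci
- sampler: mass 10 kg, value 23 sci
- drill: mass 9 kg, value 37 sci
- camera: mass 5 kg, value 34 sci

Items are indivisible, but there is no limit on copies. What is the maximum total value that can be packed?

170 sci

Best value-per-unit is camera at 34/5, and filling with it alone uses mass 5×5=25. No mix of the others beats 5×34 = 170.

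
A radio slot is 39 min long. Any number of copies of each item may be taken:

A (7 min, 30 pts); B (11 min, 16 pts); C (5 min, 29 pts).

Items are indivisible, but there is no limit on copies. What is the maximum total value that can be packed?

Best value-per-unit is C at 29/5; filling with it alone gives 7×29 = 203.
Optimal mix: 2×A + 5×C → duration 39, value 205.

205 pts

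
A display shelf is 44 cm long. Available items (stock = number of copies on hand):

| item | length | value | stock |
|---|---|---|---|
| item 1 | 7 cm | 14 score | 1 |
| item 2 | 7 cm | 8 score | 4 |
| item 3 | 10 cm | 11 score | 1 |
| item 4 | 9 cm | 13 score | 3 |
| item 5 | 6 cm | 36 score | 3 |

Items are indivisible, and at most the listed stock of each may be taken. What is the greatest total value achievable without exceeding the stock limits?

148 score

Best selections within length 44 and stock limits:
- 1×item 1 + 2×item 4 + 3×item 5: length 43, value 148
- 1×item 1 + 1×item 3 + 1×item 4 + 3×item 5: length 44, value 146
- 1×item 1 + 1×item 2 + 1×item 4 + 3×item 5: length 41, value 143
- 1×item 2 + 2×item 4 + 3×item 5: length 43, value 142
Best: 148 score.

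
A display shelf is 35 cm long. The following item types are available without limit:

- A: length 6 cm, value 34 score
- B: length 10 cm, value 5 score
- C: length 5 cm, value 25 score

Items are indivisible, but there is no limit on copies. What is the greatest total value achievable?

195 score

Best value-per-unit is A at 34/6; filling with it alone gives 5×34 = 170.
Optimal mix: 5×A + 1×C → length 35, value 195.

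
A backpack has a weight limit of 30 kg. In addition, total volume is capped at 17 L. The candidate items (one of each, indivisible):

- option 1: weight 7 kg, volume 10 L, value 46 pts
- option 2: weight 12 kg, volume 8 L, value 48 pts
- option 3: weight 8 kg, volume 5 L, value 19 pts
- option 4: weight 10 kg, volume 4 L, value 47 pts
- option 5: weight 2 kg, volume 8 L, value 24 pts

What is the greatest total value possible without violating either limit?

114 pts

Feasible sets respecting both limits:
- option 2+option 3+option 4: weight 30, volume 17, value 114
- option 2+option 4: weight 22, volume 12, value 95
- option 1+option 4: weight 17, volume 14, value 93
Best: 114 pts.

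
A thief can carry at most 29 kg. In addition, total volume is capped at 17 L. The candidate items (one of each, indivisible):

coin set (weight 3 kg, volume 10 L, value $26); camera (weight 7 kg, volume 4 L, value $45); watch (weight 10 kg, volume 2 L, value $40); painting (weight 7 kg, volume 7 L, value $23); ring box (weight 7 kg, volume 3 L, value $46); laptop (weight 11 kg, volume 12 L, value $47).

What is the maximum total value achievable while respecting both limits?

Feasible sets respecting both limits:
- watch+ring box+laptop: weight 28, volume 17, value 133
- camera+watch+ring box: weight 24, volume 9, value 131
- coin set+camera+ring box: weight 17, volume 17, value 117
- camera+painting+ring box: weight 21, volume 14, value 114
Best: $133.

$133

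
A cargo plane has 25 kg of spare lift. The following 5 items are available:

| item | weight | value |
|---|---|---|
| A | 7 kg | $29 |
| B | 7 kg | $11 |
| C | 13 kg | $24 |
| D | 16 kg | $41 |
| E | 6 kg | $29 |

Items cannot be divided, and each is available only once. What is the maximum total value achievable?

This is a 0/1 knapsack; check combinations near the capacity.
- D+E: weight 16+6=22, value 41+29=70
- A+D: weight 7+16=23, value 29+41=70
- A+B+E: weight 7+7+6=20, value 29+11+29=69
Best: $70.

$70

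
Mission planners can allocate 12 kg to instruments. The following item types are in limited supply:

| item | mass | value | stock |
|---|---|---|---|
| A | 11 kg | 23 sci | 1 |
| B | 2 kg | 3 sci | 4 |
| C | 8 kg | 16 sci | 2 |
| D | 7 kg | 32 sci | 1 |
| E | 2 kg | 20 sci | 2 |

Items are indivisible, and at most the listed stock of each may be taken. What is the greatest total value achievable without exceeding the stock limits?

Best selections within mass 12 and stock limits:
- 1×D + 2×E: mass 11, value 72
- 1×C + 2×E: mass 12, value 56
- 1×B + 1×D + 1×E: mass 11, value 55
Best: 72 sci.

72 sci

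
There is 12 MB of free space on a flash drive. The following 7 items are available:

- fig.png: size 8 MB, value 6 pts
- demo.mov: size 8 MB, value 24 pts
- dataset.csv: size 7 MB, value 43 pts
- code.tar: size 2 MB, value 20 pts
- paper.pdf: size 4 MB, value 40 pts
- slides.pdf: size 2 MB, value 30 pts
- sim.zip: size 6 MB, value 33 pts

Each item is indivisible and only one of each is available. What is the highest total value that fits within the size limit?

103 pts

This is a 0/1 knapsack; check combinations near the capacity.
- paper.pdf+slides.pdf+sim.zip: size 4+2+6=12, value 40+30+33=103
- dataset.csv+code.tar+slides.pdf: size 7+2+2=11, value 43+20+30=93
- code.tar+paper.pdf+sim.zip: size 2+4+6=12, value 20+40+33=93
- code.tar+paper.pdf+slides.pdf: size 2+4+2=8, value 20+40+30=90
- code.tar+slides.pdf+sim.zip: size 2+2+6=10, value 20+30+33=83
Best: 103 pts.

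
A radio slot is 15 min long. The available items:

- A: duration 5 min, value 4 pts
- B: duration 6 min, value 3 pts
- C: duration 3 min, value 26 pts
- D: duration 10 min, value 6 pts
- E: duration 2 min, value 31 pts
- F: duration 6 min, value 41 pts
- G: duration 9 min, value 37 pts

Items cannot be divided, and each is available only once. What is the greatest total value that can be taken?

98 pts

Check high-value combinations within 15 min:
- C+E+F: duration 3+2+6=11, value 26+31+41=98
- C+E+G: duration 3+2+9=14, value 26+31+37=94
- F+G: duration 6+9=15, value 41+37=78
- A+E+F: duration 5+2+6=13, value 4+31+41=76
- B+E+F: duration 6+2+6=14, value 3+31+41=75
Best: 98 pts.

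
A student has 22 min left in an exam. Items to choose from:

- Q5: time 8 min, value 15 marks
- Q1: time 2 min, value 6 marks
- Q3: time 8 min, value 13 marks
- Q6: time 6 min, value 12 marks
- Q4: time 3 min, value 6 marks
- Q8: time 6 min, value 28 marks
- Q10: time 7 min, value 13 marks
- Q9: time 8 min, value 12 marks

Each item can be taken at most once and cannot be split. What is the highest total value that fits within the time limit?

61 marks

Check high-value combinations within 22 min:
- Q5+Q1+Q6+Q8: time 8+2+6+6=22, value 15+6+12+28=61
- Q1+Q6+Q8+Q10: time 2+6+6+7=21, value 6+12+28+13=59
- Q1+Q3+Q6+Q8: time 2+8+6+6=22, value 6+13+12+28=59
Best: 61 marks.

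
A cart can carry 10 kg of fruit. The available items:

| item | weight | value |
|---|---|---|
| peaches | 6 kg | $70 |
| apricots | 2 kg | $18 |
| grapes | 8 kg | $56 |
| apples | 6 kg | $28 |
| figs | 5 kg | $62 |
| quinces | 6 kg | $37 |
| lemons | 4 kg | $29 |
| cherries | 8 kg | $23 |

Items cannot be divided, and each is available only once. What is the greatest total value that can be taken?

$99

This is a 0/1 knapsack; check combinations near the capacity.
- peaches+lemons: weight 6+4=10, value 70+29=99
- figs+lemons: weight 5+4=9, value 62+29=91
- peaches+apricots: weight 6+2=8, value 70+18=88
- apricots+figs: weight 2+5=7, value 18+62=80
- apricots+grapes: weight 2+8=10, value 18+56=74
Best: $99.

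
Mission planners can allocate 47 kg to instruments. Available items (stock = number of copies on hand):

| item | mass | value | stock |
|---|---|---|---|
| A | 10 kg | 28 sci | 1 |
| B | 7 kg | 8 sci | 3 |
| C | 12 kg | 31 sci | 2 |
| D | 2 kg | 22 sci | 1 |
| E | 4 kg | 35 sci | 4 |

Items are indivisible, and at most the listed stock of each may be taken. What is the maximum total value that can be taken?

Top feasible selections:
- 1×A + 1×B + 1×C + 1×D + 4×E: mass 47, value 229
- 2×C + 1×D + 4×E: mass 42, value 224
- 1×A + 1×C + 1×D + 4×E: mass 40, value 221
- 1×B + 2×C + 4×E: mass 47, value 210
Best: 229 sci.

229 sci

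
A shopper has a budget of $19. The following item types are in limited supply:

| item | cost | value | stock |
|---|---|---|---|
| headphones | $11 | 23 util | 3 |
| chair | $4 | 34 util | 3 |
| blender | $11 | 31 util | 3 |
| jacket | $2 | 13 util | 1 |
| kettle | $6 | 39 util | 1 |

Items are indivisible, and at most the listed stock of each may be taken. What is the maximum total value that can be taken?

Best selections within cost 19 and stock limits:
- 3×chair + 1×kettle: cost 18, value 141
- 2×chair + 1×jacket + 1×kettle: cost 16, value 120
Best: 141 util.

141 util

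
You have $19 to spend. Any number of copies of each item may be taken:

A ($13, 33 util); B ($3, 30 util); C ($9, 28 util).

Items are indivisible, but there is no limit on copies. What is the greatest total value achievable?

Best value-per-unit is B at 30/3, and filling with it alone uses cost 6×3=18. No mix of the others beats 6×30 = 180.

180 util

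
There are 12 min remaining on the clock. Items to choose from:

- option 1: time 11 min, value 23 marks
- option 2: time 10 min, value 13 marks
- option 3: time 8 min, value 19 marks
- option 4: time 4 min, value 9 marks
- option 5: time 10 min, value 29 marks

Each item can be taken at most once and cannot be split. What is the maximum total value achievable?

Check high-value combinations within 12 min:
- option 5: time 10, value 29
- option 3+option 4: time 8+4=12, value 19+9=28
- option 1: time 11, value 23
- option 3: time 8, value 19
Best: 29 marks.

29 marks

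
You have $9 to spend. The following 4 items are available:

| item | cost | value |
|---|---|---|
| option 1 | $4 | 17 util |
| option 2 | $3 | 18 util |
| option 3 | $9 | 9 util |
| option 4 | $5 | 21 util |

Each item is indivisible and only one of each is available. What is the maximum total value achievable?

39 util

Check high-value combinations within $9:
- option 2+option 4: cost 3+5=8, value 18+21=39
- option 1+option 4: cost 4+5=9, value 17+21=38
- option 1+option 2: cost 4+3=7, value 17+18=35
- option 4: cost 5, value 21
Best: 39 util.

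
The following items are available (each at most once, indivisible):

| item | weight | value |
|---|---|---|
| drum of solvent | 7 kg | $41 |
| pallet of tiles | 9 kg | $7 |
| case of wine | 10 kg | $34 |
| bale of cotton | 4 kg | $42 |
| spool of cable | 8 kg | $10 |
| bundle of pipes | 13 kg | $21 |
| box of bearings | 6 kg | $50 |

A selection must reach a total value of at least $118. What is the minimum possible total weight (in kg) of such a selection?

17

Subsets with value ≥ 118, sorted by total weight:
- drum of solvent+bale of cotton+box of bearings: weight 17, value 133
- case of wine+bale of cotton+box of bearings: weight 20, value 126
Minimum weight: 17 kg.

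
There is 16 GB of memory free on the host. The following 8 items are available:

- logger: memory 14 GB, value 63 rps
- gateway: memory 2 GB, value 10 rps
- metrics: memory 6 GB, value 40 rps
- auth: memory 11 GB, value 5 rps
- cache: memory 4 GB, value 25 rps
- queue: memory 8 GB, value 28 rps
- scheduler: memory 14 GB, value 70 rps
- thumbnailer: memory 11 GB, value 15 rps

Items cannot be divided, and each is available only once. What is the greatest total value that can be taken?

80 rps

Check high-value combinations within 16 GB:
- gateway+scheduler: memory 2+14=16, value 10+70=80
- gateway+metrics+queue: memory 2+6+8=16, value 10+40+28=78
- gateway+metrics+cache: memory 2+6+4=12, value 10+40+25=75
- logger+gateway: memory 14+2=16, value 63+10=73
Best: 80 rps.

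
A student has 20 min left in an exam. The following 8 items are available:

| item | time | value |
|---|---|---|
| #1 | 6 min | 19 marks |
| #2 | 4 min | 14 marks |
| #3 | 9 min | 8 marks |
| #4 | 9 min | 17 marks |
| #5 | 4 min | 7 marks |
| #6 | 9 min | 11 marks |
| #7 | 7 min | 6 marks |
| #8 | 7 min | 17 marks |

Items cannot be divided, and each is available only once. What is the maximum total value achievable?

50 marks

Check high-value combinations within 20 min:
- #1+#2+#8: time 6+4+7=17, value 19+14+17=50
- #1+#2+#4: time 6+4+9=19, value 19+14+17=50
- #2+#4+#8: time 4+9+7=20, value 14+17+17=48
- #1+#2+#6: time 6+4+9=19, value 19+14+11=44
Best: 50 marks.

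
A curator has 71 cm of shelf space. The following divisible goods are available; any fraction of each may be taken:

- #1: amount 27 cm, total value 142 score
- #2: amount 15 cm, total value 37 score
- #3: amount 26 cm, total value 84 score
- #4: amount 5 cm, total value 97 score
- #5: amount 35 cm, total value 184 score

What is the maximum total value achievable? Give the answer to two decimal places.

435.92

Take in order of value per unit:
- #4 (97/5 per unit): all 5 → value 97, running total 97.00
- #1 (142/27 per unit): all 27 → value 142, running total 239.00
- #5 (184/35 per unit): all 35 → value 184, running total 423.00
- #3 (84/26 per unit): 4 of 26 → value 4×84/26 = 12.9231, running total 435.92
Total 435.92.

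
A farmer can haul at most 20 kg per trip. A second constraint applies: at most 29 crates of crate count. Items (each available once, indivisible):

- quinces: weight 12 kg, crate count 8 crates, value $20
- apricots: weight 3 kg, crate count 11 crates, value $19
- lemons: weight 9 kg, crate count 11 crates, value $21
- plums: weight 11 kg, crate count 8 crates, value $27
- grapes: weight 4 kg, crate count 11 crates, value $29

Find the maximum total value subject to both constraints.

$56

Feasible sets respecting both limits:
- plums+grapes: weight 15, crate count 19, value 56
- lemons+grapes: weight 13, crate count 22, value 50
- quinces+grapes: weight 16, crate count 19, value 49
Best: $56.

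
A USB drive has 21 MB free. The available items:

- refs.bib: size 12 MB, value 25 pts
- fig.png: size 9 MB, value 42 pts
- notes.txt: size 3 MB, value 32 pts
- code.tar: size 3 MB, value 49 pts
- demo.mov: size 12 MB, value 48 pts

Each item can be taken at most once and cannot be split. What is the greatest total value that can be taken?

Check high-value combinations within 21 MB:
- notes.txt+code.tar+demo.mov: size 3+3+12=18, value 32+49+48=129
- fig.png+notes.txt+code.tar: size 9+3+3=15, value 42+32+49=123
- refs.bib+notes.txt+code.tar: size 12+3+3=18, value 25+32+49=106
- code.tar+demo.mov: size 3+12=15, value 49+48=97
Best: 129 pts.

129 pts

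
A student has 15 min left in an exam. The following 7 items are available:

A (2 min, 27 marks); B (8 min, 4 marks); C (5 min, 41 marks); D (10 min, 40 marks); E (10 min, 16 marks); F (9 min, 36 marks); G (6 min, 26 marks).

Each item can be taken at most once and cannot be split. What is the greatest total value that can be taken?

94 marks

Check high-value combinations within 15 min:
- A+C+G: time 2+5+6=13, value 27+41+26=94
- C+D: time 5+10=15, value 41+40=81
- C+F: time 5+9=14, value 41+36=77
- A+B+C: time 2+8+5=15, value 27+4+41=72
Best: 94 marks.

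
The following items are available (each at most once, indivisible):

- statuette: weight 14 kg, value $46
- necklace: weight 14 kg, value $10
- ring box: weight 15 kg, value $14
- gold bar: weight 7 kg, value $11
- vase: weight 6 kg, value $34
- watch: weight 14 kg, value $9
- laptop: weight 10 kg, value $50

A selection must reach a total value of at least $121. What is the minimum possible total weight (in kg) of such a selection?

30

Subsets with value ≥ 121, sorted by total weight:
- statuette+vase+laptop: weight 30, value 130
- statuette+gold bar+vase+laptop: weight 37, value 141
Minimum weight: 30 kg.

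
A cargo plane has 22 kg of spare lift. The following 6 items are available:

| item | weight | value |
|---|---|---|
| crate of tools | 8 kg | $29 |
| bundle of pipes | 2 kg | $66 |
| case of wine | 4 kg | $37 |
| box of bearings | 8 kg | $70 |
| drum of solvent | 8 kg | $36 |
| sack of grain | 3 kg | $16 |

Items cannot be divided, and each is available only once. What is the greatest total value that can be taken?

$209

Check high-value combinations within 22 kg:
- bundle of pipes+case of wine+box of bearings+drum of solvent: weight 2+4+8+8=22, value 66+37+70+36=209
- crate of tools+bundle of pipes+case of wine+box of bearings: weight 8+2+4+8=22, value 29+66+37+70=202
- bundle of pipes+case of wine+box of bearings+sack of grain: weight 2+4+8+3=17, value 66+37+70+16=189
- bundle of pipes+box of bearings+drum of solvent+sack of grain: weight 2+8+8+3=21, value 66+70+36+16=188
Best: $209.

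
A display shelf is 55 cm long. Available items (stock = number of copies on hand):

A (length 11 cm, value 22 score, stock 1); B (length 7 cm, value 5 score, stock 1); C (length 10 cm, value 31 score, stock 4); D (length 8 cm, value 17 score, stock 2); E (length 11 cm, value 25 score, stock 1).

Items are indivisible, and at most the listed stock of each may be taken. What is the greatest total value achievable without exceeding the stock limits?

149 score

Top feasible selections:
- 4×C + 1×E: length 51, value 149
- 1×A + 4×C: length 51, value 146
- 1×B + 4×C + 1×D: length 55, value 146
Best: 149 score.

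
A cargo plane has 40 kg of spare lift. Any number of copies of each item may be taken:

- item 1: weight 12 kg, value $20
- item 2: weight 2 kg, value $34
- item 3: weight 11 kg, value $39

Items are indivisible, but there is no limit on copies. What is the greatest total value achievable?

Best value-per-unit is item 2 at 34/2, and filling with it alone uses weight 20×2=40. No mix of the others beats 20×34 = 680.

$680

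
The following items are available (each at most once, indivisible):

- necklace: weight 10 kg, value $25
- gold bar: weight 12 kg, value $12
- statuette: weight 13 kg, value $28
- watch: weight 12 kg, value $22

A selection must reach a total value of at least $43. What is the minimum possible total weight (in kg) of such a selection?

Subsets with value ≥ 43, sorted by total weight:
- necklace+watch: weight 22, value 47
- necklace+statuette: weight 23, value 53
- statuette+watch: weight 25, value 50
Minimum weight: 22 kg.

22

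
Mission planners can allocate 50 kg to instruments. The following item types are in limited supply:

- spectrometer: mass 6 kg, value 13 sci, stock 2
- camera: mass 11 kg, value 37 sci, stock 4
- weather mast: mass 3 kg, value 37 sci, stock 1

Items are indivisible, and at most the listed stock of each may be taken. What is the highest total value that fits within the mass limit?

185 sci

Best selections within mass 50 and stock limits:
- 4×camera + 1×weather mast: mass 47, value 185
- 2×spectrometer + 3×camera + 1×weather mast: mass 48, value 174
- 1×spectrometer + 3×camera + 1×weather mast: mass 42, value 161
- 1×spectrometer + 4×camera: mass 50, value 161
Best: 185 sci.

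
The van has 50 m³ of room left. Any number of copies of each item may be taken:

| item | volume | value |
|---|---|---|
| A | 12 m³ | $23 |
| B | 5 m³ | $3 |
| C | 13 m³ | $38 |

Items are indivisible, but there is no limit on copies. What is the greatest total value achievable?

Best value-per-unit is C at 38/13; filling with it alone gives 3×38 = 114.
Optimal mix: 2×A + 2×C → volume 50, value 122.

$122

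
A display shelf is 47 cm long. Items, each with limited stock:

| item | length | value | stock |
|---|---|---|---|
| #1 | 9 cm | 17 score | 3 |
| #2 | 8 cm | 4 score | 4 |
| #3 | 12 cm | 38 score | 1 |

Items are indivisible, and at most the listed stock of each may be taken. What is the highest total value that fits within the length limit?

93 score

Best selections within length 47 and stock limits:
- 3×#1 + 1×#2 + 1×#3: length 47, value 93
- 3×#1 + 1×#3: length 39, value 89
- 2×#1 + 2×#2 + 1×#3: length 46, value 80
Best: 93 score.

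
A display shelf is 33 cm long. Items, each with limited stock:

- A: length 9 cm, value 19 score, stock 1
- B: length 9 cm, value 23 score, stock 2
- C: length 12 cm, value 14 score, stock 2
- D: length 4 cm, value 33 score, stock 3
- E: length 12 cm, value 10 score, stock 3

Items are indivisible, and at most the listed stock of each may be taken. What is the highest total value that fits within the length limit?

145 score

Top feasible selections:
- 2×B + 3×D: length 30, value 145
- 1×A + 1×B + 3×D: length 30, value 141
- 1×B + 1×C + 3×D: length 33, value 136
Best: 145 score.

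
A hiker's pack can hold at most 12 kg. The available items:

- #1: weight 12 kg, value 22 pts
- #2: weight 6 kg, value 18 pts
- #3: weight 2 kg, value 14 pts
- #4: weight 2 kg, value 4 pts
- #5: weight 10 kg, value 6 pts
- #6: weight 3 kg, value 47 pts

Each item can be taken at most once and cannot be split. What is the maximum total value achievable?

Check high-value combinations within 12 kg:
- #2+#3+#6: weight 6+2+3=11, value 18+14+47=79
- #2+#4+#6: weight 6+2+3=11, value 18+4+47=69
- #3+#4+#6: weight 2+2+3=7, value 14+4+47=65
- #2+#6: weight 6+3=9, value 18+47=65
- #3+#6: weight 2+3=5, value 14+47=61
Best: 79 pts.

79 pts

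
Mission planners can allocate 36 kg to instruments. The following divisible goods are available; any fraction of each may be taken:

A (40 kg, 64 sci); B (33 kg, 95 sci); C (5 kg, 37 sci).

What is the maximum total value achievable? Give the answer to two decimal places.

126.24

Take in order of value per unit:
- C (37/5 per unit): all 5 → value 37, running total 37.00
- B (95/33 per unit): 31 of 33 → value 31×95/33 = 89.2424, running total 126.24
Total 126.24.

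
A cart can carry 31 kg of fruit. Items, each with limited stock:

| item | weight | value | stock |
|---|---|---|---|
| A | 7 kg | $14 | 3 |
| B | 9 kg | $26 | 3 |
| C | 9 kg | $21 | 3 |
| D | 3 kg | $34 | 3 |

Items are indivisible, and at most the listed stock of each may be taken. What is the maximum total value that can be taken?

$154

Top feasible selections:
- 2×B + 3×D: weight 27, value 154
- 1×B + 1×C + 3×D: weight 27, value 149
- 2×C + 3×D: weight 27, value 144
Best: $154.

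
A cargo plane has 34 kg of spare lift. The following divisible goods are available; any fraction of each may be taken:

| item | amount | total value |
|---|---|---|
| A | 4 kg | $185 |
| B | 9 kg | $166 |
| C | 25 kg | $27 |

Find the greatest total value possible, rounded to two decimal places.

373.68

Take in order of value per unit:
- A (185/4 per unit): all 4 → value 185, running total 185.00
- B (166/9 per unit): all 9 → value 166, running total 351.00
- C (27/25 per unit): 21 of 25 → value 21×27/25 = 22.6800, running total 373.68
Total 373.68.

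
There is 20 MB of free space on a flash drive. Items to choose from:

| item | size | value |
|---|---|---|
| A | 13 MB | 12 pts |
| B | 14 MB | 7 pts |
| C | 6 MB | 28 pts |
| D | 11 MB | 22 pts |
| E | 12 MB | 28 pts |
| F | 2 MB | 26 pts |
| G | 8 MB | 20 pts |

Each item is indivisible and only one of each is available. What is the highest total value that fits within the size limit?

82 pts

Check high-value combinations within 20 MB:
- C+E+F: size 6+12+2=20, value 28+28+26=82
- C+D+F: size 6+11+2=19, value 28+22+26=76
- C+F+G: size 6+2+8=16, value 28+26+20=74
- C+E: size 6+12=18, value 28+28=56
Best: 82 pts.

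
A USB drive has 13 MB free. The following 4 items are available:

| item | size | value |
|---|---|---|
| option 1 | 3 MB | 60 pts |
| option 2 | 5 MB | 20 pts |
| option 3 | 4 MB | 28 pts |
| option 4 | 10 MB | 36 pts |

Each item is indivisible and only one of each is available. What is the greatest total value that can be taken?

Check high-value combinations within 13 MB:
- option 1+option 2+option 3: size 3+5+4=12, value 60+20+28=108
- option 1+option 4: size 3+10=13, value 60+36=96
- option 1+option 3: size 3+4=7, value 60+28=88
- option 1+option 2: size 3+5=8, value 60+20=80
- option 1: size 3, value 60
Best: 108 pts.

108 pts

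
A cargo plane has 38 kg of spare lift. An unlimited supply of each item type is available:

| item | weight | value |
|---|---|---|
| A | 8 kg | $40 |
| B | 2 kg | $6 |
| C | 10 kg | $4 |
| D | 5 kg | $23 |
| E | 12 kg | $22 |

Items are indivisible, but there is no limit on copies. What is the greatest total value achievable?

Best value-per-unit is A at 40/8; filling with it alone gives 4×40 = 160.
Optimal mix: 4×A + 1×D → weight 37, value 183.

$183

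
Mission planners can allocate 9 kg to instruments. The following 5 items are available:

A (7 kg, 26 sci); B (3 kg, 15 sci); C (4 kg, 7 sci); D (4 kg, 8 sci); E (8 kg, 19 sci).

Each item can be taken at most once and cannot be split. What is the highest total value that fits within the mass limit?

Check high-value combinations within 9 kg:
- A: mass 7, value 26
- B+D: mass 3+4=7, value 15+8=23
- B+C: mass 3+4=7, value 15+7=22
Best: 26 sci.

26 sci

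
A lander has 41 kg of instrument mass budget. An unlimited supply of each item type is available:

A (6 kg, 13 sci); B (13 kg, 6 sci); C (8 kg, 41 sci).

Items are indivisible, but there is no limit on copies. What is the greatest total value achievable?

Best value-per-unit is C at 41/8, and filling with it alone uses mass 5×8=40. No mix of the others beats 5×41 = 205.

205 sci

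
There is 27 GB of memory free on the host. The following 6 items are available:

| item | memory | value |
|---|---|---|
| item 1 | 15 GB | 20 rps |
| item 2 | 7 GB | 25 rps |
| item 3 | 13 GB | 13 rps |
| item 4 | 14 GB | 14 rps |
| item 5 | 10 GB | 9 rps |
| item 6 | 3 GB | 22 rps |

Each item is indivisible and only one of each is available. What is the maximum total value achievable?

Check high-value combinations within 27 GB:
- item 1+item 2+item 6: memory 15+7+3=25, value 20+25+22=67
- item 2+item 4+item 6: memory 7+14+3=24, value 25+14+22=61
- item 2+item 3+item 6: memory 7+13+3=23, value 25+13+22=60
- item 2+item 5+item 6: memory 7+10+3=20, value 25+9+22=56
- item 2+item 6: memory 7+3=10, value 25+22=47
Best: 67 rps.

67 rps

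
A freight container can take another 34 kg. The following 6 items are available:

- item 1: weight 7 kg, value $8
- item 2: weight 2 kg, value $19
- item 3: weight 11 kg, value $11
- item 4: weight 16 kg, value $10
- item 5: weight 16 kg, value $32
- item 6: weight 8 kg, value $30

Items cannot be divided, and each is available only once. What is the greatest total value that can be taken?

Check high-value combinations within 34 kg:
- item 1+item 2+item 5+item 6: weight 7+2+16+8=33, value 8+19+32+30=89
- item 2+item 5+item 6: weight 2+16+8=26, value 19+32+30=81
- item 1+item 5+item 6: weight 7+16+8=31, value 8+32+30=70
Best: $89.

$89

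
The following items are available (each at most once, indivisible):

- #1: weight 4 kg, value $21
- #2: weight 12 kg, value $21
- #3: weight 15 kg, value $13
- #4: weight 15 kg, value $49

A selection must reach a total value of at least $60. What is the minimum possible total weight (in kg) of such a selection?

Subsets with value ≥ 60, sorted by total weight:
- #1+#4: weight 19, value 70
- #2+#4: weight 27, value 70
- #3+#4: weight 30, value 62
Minimum weight: 19 kg.

19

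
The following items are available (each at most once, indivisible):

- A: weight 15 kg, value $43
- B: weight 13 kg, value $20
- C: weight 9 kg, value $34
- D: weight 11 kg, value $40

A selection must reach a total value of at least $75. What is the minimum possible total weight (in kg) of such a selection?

24

Subsets with value ≥ 75, sorted by total weight:
- A+C: weight 24, value 77
- A+D: weight 26, value 83
Minimum weight: 24 kg.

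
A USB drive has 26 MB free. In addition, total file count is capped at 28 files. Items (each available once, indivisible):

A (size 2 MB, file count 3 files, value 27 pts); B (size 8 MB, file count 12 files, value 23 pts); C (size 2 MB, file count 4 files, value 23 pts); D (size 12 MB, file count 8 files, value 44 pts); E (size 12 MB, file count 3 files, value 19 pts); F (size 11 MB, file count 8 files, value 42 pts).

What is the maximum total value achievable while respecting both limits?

117 pts

Feasible sets respecting both limits:
- A+B+C+D: size 24, file count 27, value 117
- A+B+C+F: size 23, file count 27, value 115
- A+D+F: size 25, file count 19, value 113
Best: 117 pts.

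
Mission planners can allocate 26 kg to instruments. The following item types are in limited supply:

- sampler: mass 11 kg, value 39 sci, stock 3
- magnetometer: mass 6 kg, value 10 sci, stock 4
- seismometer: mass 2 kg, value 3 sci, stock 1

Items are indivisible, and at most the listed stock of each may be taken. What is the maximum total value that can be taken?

Best selections within mass 26 and stock limits:
- 2×sampler + 1×seismometer: mass 24, value 81
- 2×sampler: mass 22, value 78
Best: 81 sci.

81 sci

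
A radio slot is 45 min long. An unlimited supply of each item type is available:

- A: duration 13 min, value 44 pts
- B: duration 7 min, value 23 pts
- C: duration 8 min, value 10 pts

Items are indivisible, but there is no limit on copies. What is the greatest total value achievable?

Best value-per-unit is A at 44/13; filling with it alone gives 3×44 = 132.
Optimal mix: 6×B → duration 42, value 138.

138 pts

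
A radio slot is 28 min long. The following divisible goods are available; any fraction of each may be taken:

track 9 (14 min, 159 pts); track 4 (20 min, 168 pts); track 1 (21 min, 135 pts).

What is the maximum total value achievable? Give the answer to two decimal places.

276.60

Take in order of value per unit:
- track 9 (159/14 per unit): all 14 → value 159, running total 159.00
- track 4 (168/20 per unit): 14 of 20 → value 14×168/20 = 117.6000, running total 276.60
Total 276.60.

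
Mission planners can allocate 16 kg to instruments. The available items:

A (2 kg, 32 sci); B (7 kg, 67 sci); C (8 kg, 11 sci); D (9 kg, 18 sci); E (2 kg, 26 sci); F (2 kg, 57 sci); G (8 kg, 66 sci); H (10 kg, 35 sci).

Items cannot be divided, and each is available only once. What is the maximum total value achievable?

182 sci

Check high-value combinations within 16 kg:
- A+B+E+F: mass 2+7+2+2=13, value 32+67+26+57=182
- A+E+F+G: mass 2+2+2+8=14, value 32+26+57+66=181
- A+B+F: mass 2+7+2=11, value 32+67+57=156
Best: 182 sci.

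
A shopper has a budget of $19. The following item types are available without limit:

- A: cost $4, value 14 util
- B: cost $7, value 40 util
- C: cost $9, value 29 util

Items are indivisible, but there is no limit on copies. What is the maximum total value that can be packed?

94 util

Best value-per-unit is B at 40/7; filling with it alone gives 2×40 = 80.
Optimal mix: 1×A + 2×B → cost 18, value 94.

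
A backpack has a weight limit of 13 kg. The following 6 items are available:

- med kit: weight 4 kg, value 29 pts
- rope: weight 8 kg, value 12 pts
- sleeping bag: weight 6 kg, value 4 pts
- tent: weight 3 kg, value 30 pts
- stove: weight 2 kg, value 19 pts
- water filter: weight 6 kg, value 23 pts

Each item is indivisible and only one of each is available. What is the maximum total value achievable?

82 pts

Check high-value combinations within 13 kg:
- med kit+tent+water filter: weight 4+3+6=13, value 29+30+23=82
- med kit+tent+stove: weight 4+3+2=9, value 29+30+19=78
- tent+stove+water filter: weight 3+2+6=11, value 30+19+23=72
- med kit+stove+water filter: weight 4+2+6=12, value 29+19+23=71
- med kit+sleeping bag+tent: weight 4+6+3=13, value 29+4+30=63
Best: 82 pts.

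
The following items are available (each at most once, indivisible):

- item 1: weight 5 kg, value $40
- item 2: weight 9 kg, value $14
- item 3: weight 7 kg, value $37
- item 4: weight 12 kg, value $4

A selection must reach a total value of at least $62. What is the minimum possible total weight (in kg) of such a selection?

Subsets with value ≥ 62, sorted by total weight:
- item 1+item 3: weight 12, value 77
- item 1+item 2+item 3: weight 21, value 91
- item 1+item 3+item 4: weight 24, value 81
- item 1+item 2+item 3+item 4: weight 33, value 95
Minimum weight: 12 kg.

12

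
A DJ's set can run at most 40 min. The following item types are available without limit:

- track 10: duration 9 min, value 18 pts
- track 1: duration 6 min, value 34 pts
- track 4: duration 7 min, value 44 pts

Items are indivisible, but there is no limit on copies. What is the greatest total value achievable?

244 pts

Best value-per-unit is track 4 at 44/7; filling with it alone gives 5×44 = 220.
Optimal mix: 2×track 1 + 4×track 4 → duration 40, value 244.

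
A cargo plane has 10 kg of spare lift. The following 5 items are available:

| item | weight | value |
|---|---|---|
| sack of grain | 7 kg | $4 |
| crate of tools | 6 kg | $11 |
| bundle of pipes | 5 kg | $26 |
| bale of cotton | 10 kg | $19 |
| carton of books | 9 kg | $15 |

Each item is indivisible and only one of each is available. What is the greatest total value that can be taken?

$26

Check high-value combinations within 10 kg:
- bundle of pipes: weight 5, value 26
- bale of cotton: weight 10, value 19
- carton of books: weight 9, value 15
Best: $26.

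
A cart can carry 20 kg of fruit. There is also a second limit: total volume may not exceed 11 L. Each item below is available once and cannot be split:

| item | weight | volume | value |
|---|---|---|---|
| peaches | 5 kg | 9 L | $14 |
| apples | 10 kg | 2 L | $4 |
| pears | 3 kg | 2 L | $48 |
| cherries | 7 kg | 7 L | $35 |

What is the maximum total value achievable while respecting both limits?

Feasible sets respecting both limits:
- apples+pears+cherries: weight 20, volume 11, value 87
- pears+cherries: weight 10, volume 9, value 83
- peaches+pears: weight 8, volume 11, value 62
Best: $87.

$87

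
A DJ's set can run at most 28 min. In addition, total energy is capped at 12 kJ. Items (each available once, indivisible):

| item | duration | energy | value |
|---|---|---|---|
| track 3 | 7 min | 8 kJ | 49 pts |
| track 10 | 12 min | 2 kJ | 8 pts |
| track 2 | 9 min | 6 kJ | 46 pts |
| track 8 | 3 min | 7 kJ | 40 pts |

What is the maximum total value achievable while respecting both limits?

57 pts

Feasible sets respecting both limits:
- track 3+track 10: duration 19, energy 10, value 57
- track 10+track 2: duration 21, energy 8, value 54
- track 3: duration 7, energy 8, value 49
- track 10+track 8: duration 15, energy 9, value 48
Best: 57 pts.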